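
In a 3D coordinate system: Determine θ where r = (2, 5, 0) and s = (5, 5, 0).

r·s = 2·5 + 5·5 + 0·0 = 10 + 25 + 0 = 35
|r| = √(2² + 5² + 0²) = √29 ≈ 5.385
|s| = √(5² + 5² + 0²) = √50 ≈ 7.071
cos θ = (r·s)/(|r||s|) = 35/(5.385·7.071) ≈ 0.9191
θ = arccos(0.9191) ≈ 23.2°

23.2°


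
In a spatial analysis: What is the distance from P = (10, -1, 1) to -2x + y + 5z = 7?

distance = |a·x₀ + b·y₀ + c·z₀ - d| / √(a² + b² + c²)
  = |(-2)·10 + 1·(-1) + 5·1 - 7| / √((-2)² + 1² + 5²)
  = |-20 - 1 + 5 - 7| / √(4 + 1 + 25)
  = |-23| / √30
  = 23 / 5.477
  ≈ 4.199

4.199


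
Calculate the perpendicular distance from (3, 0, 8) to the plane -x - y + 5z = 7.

distance = |a·x₀ + b·y₀ + c·z₀ - d| / √(a² + b² + c²)
  = |(-1)·3 + (-1)·0 + 5·8 - 7| / √((-1)² + (-1)² + 5²)
  = |-3 + 0 + 40 - 7| / √(1 + 1 + 25)
  = |30| / √27
  = 30 / 5.196
  ≈ 5.774

5.774


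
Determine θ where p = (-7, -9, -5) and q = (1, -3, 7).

p·q = (-7)·1 + (-9)·(-3) + (-5)·7 = -7 + 27 - 35 = -15
|p| = √((-7)² + (-9)² + (-5)²) = √155 ≈ 12.45
|q| = √(1² + (-3)² + 7²) = √59 ≈ 7.681
cos θ = (p·q)/(|p||q|) = -15/(12.45·7.681) ≈ -0.1569
θ = arccos(-0.1569) ≈ 99.02°

99.02°


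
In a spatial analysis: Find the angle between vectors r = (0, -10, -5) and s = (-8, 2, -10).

r·s = 0·(-8) + (-10)·2 + (-5)·(-10) = 0 - 20 + 50 = 30
|r| = √(0² + (-10)² + (-5)²) = √125 ≈ 11.18
|s| = √((-8)² + 2² + (-10)²) = √168 ≈ 12.96
cos θ = (r·s)/(|r||s|) = 30/(11.18·12.96) ≈ 0.207
θ = arccos(0.207) ≈ 78.05°

78.05°


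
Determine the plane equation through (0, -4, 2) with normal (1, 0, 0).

The plane through P with normal n = (a, b, c) satisfies n·(r - P) = 0,
i.e. ax + by + cz = a·x₀ + b·y₀ + c·z₀.
d = 1·0 + 0·(-4) + 0·2
  = 0 + 0 + 0
  = 0
Equation: x = 0

x = 0


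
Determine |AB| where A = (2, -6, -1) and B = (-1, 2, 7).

d = √[(x₂-x₁)² + (y₂-y₁)² + (z₂-z₁)²]
  = √[(-3)² + 8² + 8²]
  = √[9 + 64 + 64]
  = √137
  ≈ 11.7

11.7


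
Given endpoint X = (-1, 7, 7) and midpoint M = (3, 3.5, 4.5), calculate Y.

Y = 2M - X
  = (2·3 - (-1), 2·3.5 - 7, 2·4.5 - 7)
  = (6 + 1, 7 - 7, 9 - 7)
  = (7, 0, 2)

(7, 0, 2)


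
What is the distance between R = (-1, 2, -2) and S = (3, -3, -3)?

d = √[(x₂-x₁)² + (y₂-y₁)² + (z₂-z₁)²]
  = √[4² + (-5)² + (-1)²]
  = √[16 + 25 + 1]
  = √42
  ≈ 6.481

6.481


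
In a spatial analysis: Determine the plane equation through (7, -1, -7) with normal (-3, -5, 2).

The plane through P with normal n = (a, b, c) satisfies n·(r - P) = 0,
i.e. ax + by + cz = a·x₀ + b·y₀ + c·z₀.
d = (-3)·7 + (-5)·(-1) + 2·(-7)
  = -21 + 5 - 14
  = -30
Equation: -3x - 5y + 2z = -30

-3x - 5y + 2z = -30


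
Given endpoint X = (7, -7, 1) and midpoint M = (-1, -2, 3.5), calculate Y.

Y = 2M - X
  = (2·(-1) - 7, 2·(-2) - (-7), 2·3.5 - 1)
  = (-2 - 7, -4 + 7, 7 - 1)
  = (-9, 3, 6)

(-9, 3, 6)


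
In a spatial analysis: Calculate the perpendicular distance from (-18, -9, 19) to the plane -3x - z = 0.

distance = |a·x₀ + b·y₀ + c·z₀ - d| / √(a² + b² + c²)
  = |(-3)·(-18) + 0·(-9) + (-1)·19 - 0| / √((-3)² + 0² + (-1)²)
  = |54 + 0 - 19 + 0| / √(9 + 0 + 1)
  = |35| / √10
  = 35 / 3.162
  ≈ 11.07

11.07


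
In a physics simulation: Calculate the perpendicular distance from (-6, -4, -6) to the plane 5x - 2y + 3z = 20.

distance = |a·x₀ + b·y₀ + c·z₀ - d| / √(a² + b² + c²)
  = |5·(-6) + (-2)·(-4) + 3·(-6) - 20| / √(5² + (-2)² + 3²)
  = |-30 + 8 - 18 - 20| / √(25 + 4 + 9)
  = |-60| / √38
  = 60 / 6.164
  ≈ 9.733

9.733


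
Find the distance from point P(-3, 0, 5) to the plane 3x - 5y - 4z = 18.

distance = |a·x₀ + b·y₀ + c·z₀ - d| / √(a² + b² + c²)
  = |3·(-3) + (-5)·0 + (-4)·5 - 18| / √(3² + (-5)² + (-4)²)
  = |-9 + 0 - 20 - 18| / √(9 + 25 + 16)
  = |-47| / √50
  = 47 / 7.071
  ≈ 6.647

6.647


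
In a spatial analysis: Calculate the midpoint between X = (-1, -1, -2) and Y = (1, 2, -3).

M = ((x₁+x₂)/2, (y₁+y₂)/2, (z₁+z₂)/2)
  = ((-1 + 1)/2, (-1 + 2)/2, (-2 - 3)/2)
  = (0/2, 1/2, -5/2)
  = (0, 0.5, -2.5)

(0, 0.5, -2.5)


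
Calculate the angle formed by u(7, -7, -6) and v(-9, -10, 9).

u·v = 7·(-9) + (-7)·(-10) + (-6)·9 = -63 + 70 - 54 = -47
|u| = √(7² + (-7)² + (-6)²) = √134 ≈ 11.58
|v| = √((-9)² + (-10)² + 9²) = √262 ≈ 16.19
cos θ = (u·v)/(|u||v|) = -47/(11.58·16.19) ≈ -0.2508
θ = arccos(-0.2508) ≈ 104.5°

104.5°


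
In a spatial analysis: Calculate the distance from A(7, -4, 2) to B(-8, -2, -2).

d = √[(x₂-x₁)² + (y₂-y₁)² + (z₂-z₁)²]
  = √[(-15)² + 2² + (-4)²]
  = √[225 + 4 + 16]
  = √245
  ≈ 15.65

15.65


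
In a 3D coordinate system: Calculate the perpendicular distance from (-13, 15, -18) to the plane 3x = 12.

distance = |a·x₀ + b·y₀ + c·z₀ - d| / √(a² + b² + c²)
  = |3·(-13) + 0·15 + 0·(-18) - 12| / √(3² + 0² + 0²)
  = |-39 + 0 + 0 - 12| / √(9 + 0 + 0)
  = |-51| / √9
  = 51 / 3
  ≈ 17

17


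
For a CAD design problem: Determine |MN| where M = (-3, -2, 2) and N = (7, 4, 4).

d = √[(x₂-x₁)² + (y₂-y₁)² + (z₂-z₁)²]
  = √[10² + 6² + 2²]
  = √[100 + 36 + 4]
  = √140
  ≈ 11.83

11.83


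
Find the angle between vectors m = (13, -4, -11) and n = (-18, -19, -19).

m·n = 13·(-18) + (-4)·(-19) + (-11)·(-19) = -234 + 76 + 209 = 51
|m| = √(13² + (-4)² + (-11)²) = √306 ≈ 17.49
|n| = √((-18)² + (-19)² + (-19)²) = √1046 ≈ 32.34
cos θ = (m·n)/(|m||n|) = 51/(17.49·32.34) ≈ 0.09015
θ = arccos(0.09015) ≈ 84.83°

84.83°


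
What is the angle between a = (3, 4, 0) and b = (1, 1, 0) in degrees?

a·b = 3·1 + 4·1 + 0·0 = 3 + 4 + 0 = 7
|a| = √(3² + 4² + 0²) = √25 ≈ 5
|b| = √(1² + 1² + 0²) = √2 ≈ 1.414
cos θ = (a·b)/(|a||b|) = 7/(5·1.414) ≈ 0.9899
θ = arccos(0.9899) ≈ 8.13°

8.13°


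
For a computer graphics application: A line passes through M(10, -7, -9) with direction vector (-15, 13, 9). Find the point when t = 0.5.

P(t) = M + t·d
  = (10 + (-15)·0.5, -7 + 13·0.5, -9 + 9·0.5)
  = (10 - 7.5, -7 + 6.5, -9 + 4.5)
  = (2.5, -0.5, -4.5)

(2.5, -0.5, -4.5)


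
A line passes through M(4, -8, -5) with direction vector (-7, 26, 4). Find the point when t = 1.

P(t) = M + t·d
  = (4 + (-7)·1, -8 + 26·1, -5 + 4·1)
  = (4 - 7, -8 + 26, -5 + 4)
  = (-3, 18, -1)

(-3, 18, -1)


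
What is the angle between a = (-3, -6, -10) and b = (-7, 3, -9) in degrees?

a·b = (-3)·(-7) + (-6)·3 + (-10)·(-9) = 21 - 18 + 90 = 93
|a| = √((-3)² + (-6)² + (-10)²) = √145 ≈ 12.04
|b| = √((-7)² + 3² + (-9)²) = √139 ≈ 11.79
cos θ = (a·b)/(|a||b|) = 93/(12.04·11.79) ≈ 0.6551
θ = arccos(0.6551) ≈ 49.07°

49.07°


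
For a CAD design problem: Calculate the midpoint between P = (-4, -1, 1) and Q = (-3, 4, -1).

M = ((x₁+x₂)/2, (y₁+y₂)/2, (z₁+z₂)/2)
  = ((-4 - 3)/2, (-1 + 4)/2, (1 - 1)/2)
  = (-7/2, 3/2, 0/2)
  = (-3.5, 1.5, 0)

(-3.5, 1.5, 0)


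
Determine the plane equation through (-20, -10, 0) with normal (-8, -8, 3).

The plane through P with normal n = (a, b, c) satisfies n·(r - P) = 0,
i.e. ax + by + cz = a·x₀ + b·y₀ + c·z₀.
d = (-8)·(-20) + (-8)·(-10) + 3·0
  = 160 + 80 + 0
  = 240
Equation: -8x - 8y + 3z = 240

-8x - 8y + 3z = 240


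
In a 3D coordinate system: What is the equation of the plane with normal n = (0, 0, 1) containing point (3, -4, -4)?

The plane through P with normal n = (a, b, c) satisfies n·(r - P) = 0,
i.e. ax + by + cz = a·x₀ + b·y₀ + c·z₀.
d = 0·3 + 0·(-4) + 1·(-4)
  = 0 + 0 - 4
  = -4
Equation: z = -4

z = -4


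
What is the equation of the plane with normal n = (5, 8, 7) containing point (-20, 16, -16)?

The plane through P with normal n = (a, b, c) satisfies n·(r - P) = 0,
i.e. ax + by + cz = a·x₀ + b·y₀ + c·z₀.
d = 5·(-20) + 8·16 + 7·(-16)
  = -100 + 128 - 112
  = -84
Equation: 5x + 8y + 7z = -84

5x + 8y + 7z = -84


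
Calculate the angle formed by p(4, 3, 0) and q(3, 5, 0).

p·q = 4·3 + 3·5 + 0·0 = 12 + 15 + 0 = 27
|p| = √(4² + 3² + 0²) = √25 ≈ 5
|q| = √(3² + 5² + 0²) = √34 ≈ 5.831
cos θ = (p·q)/(|p||q|) = 27/(5·5.831) ≈ 0.9261
θ = arccos(0.9261) ≈ 22.17°

22.17°


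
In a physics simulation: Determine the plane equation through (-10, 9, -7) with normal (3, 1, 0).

The plane through P with normal n = (a, b, c) satisfies n·(r - P) = 0,
i.e. ax + by + cz = a·x₀ + b·y₀ + c·z₀.
d = 3·(-10) + 1·9 + 0·(-7)
  = -30 + 9 + 0
  = -21
Equation: 3x + y = -21

3x + y = -21


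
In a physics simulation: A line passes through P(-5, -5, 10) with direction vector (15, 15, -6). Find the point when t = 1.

P(t) = P + t·d
  = (-5 + 15·1, -5 + 15·1, 10 + (-6)·1)
  = (-5 + 15, -5 + 15, 10 - 6)
  = (10, 10, 4)

(10, 10, 4)


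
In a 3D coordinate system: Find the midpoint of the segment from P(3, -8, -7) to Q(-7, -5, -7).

M = ((x₁+x₂)/2, (y₁+y₂)/2, (z₁+z₂)/2)
  = ((3 - 7)/2, (-8 - 5)/2, (-7 - 7)/2)
  = (-4/2, -13/2, -14/2)
  = (-2, -6.5, -7)

(-2, -6.5, -7)


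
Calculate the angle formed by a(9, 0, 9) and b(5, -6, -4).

a·b = 9·5 + 0·(-6) + 9·(-4) = 45 + 0 - 36 = 9
|a| = √(9² + 0² + 9²) = √162 ≈ 12.73
|b| = √(5² + (-6)² + (-4)²) = √77 ≈ 8.775
cos θ = (a·b)/(|a||b|) = 9/(12.73·8.775) ≈ 0.08058
θ = arccos(0.08058) ≈ 85.38°

85.38°


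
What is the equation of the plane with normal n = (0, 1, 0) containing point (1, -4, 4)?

The plane through P with normal n = (a, b, c) satisfies n·(r - P) = 0,
i.e. ax + by + cz = a·x₀ + b·y₀ + c·z₀.
d = 0·1 + 1·(-4) + 0·4
  = 0 - 4 + 0
  = -4
Equation: y = -4

y = -4


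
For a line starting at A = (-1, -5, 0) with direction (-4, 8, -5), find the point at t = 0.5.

P(t) = A + t·d
  = (-1 + (-4)·0.5, -5 + 8·0.5, 0 + (-5)·0.5)
  = (-1 - 2, -5 + 4, 0 - 2.5)
  = (-3, -1, -2.5)

(-3, -1, -2.5)


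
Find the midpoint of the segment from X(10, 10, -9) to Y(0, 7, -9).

M = ((x₁+x₂)/2, (y₁+y₂)/2, (z₁+z₂)/2)
  = ((10 + 0)/2, (10 + 7)/2, (-9 - 9)/2)
  = (10/2, 17/2, -18/2)
  = (5, 8.5, -9)

(5, 8.5, -9)


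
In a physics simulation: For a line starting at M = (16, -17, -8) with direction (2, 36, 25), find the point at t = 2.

P(t) = M + t·d
  = (16 + 2·2, -17 + 36·2, -8 + 25·2)
  = (16 + 4, -17 + 72, -8 + 50)
  = (20, 55, 42)

(20, 55, 42)


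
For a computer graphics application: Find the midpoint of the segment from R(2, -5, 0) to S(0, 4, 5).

M = ((x₁+x₂)/2, (y₁+y₂)/2, (z₁+z₂)/2)
  = ((2 + 0)/2, (-5 + 4)/2, (0 + 5)/2)
  = (2/2, -1/2, 5/2)
  = (1, -0.5, 2.5)

(1, -0.5, 2.5)


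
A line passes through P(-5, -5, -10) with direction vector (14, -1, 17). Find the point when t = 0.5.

P(t) = P + t·d
  = (-5 + 14·0.5, -5 + (-1)·0.5, -10 + 17·0.5)
  = (-5 + 7, -5 - 0.5, -10 + 8.5)
  = (2, -5.5, -1.5)

(2, -5.5, -1.5)


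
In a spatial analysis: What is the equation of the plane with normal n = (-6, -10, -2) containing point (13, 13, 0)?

The plane through P with normal n = (a, b, c) satisfies n·(r - P) = 0,
i.e. ax + by + cz = a·x₀ + b·y₀ + c·z₀.
d = (-6)·13 + (-10)·13 + (-2)·0
  = -78 - 130 + 0
  = -208
Equation: -6x - 10y - 2z = -208

-6x - 10y - 2z = -208


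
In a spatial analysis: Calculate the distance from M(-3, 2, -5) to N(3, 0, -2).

d = √[(x₂-x₁)² + (y₂-y₁)² + (z₂-z₁)²]
  = √[6² + (-2)² + 3²]
  = √[36 + 4 + 9]
  = √49
  ≈ 7

7


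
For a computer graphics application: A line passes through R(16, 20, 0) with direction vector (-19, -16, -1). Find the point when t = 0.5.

P(t) = R + t·d
  = (16 + (-19)·0.5, 20 + (-16)·0.5, 0 + (-1)·0.5)
  = (16 - 9.5, 20 - 8, 0 - 0.5)
  = (6.5, 12, -0.5)

(6.5, 12, -0.5)


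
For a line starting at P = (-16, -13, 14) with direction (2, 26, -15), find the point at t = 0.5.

P(t) = P + t·d
  = (-16 + 2·0.5, -13 + 26·0.5, 14 + (-15)·0.5)
  = (-16 + 1, -13 + 13, 14 - 7.5)
  = (-15, 0, 6.5)

(-15, 0, 6.5)


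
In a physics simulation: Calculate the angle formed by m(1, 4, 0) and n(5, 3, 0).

m·n = 1·5 + 4·3 + 0·0 = 5 + 12 + 0 = 17
|m| = √(1² + 4² + 0²) = √17 ≈ 4.123
|n| = √(5² + 3² + 0²) = √34 ≈ 5.831
cos θ = (m·n)/(|m||n|) = 17/(4.123·5.831) ≈ 0.7071
θ = arccos(0.7071) ≈ 45°

45°


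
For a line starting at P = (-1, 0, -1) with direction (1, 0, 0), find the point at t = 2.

P(t) = P + t·d
  = (-1 + 1·2, 0 + 0·2, -1 + 0·2)
  = (-1 + 2, 0 + 0, -1 + 0)
  = (1, 0, -1)

(1, 0, -1)


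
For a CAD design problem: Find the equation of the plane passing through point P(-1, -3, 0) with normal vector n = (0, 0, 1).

The plane through P with normal n = (a, b, c) satisfies n·(r - P) = 0,
i.e. ax + by + cz = a·x₀ + b·y₀ + c·z₀.
d = 0·(-1) + 0·(-3) + 1·0
  = 0 + 0 + 0
  = 0
Equation: z = 0

z = 0


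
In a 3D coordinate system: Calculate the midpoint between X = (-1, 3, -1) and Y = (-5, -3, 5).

M = ((x₁+x₂)/2, (y₁+y₂)/2, (z₁+z₂)/2)
  = ((-1 - 5)/2, (3 - 3)/2, (-1 + 5)/2)
  = (-6/2, 0/2, 4/2)
  = (-3, 0, 2)

(-3, 0, 2)


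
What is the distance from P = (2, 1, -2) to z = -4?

distance = |a·x₀ + b·y₀ + c·z₀ - d| / √(a² + b² + c²)
  = |0·2 + 0·1 + 1·(-2) - (-4)| / √(0² + 0² + 1²)
  = |0 + 0 - 2 + 4| / √(0 + 0 + 1)
  = |2| / √1
  = 2 / 1
  ≈ 2

2


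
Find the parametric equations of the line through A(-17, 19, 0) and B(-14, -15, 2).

Direction vector d = B - A = (-14 + 17, -15 - 19, 2 + 0) = (3, -34, 2)
Parametric form r = A + t·d:
x = -17 + 3t, y = 19 - 34t, z = 0 + 2t

x = -17 + 3t, y = 19 - 34t, z = 0 + 2t


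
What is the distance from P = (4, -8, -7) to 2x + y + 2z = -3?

distance = |a·x₀ + b·y₀ + c·z₀ - d| / √(a² + b² + c²)
  = |2·4 + 1·(-8) + 2·(-7) - (-3)| / √(2² + 1² + 2²)
  = |8 - 8 - 14 + 3| / √(4 + 1 + 4)
  = |-11| / √9
  = 11 / 3
  ≈ 3.667

3.667


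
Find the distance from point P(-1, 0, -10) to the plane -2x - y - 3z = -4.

distance = |a·x₀ + b·y₀ + c·z₀ - d| / √(a² + b² + c²)
  = |(-2)·(-1) + (-1)·0 + (-3)·(-10) - (-4)| / √((-2)² + (-1)² + (-3)²)
  = |2 + 0 + 30 + 4| / √(4 + 1 + 9)
  = |36| / √14
  = 36 / 3.742
  ≈ 9.621

9.621


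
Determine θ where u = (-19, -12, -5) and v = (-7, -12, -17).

u·v = (-19)·(-7) + (-12)·(-12) + (-5)·(-17) = 133 + 144 + 85 = 362
|u| = √((-19)² + (-12)² + (-5)²) = √530 ≈ 23.02
|v| = √((-7)² + (-12)² + (-17)²) = √482 ≈ 21.95
cos θ = (u·v)/(|u||v|) = 362/(23.02·21.95) ≈ 0.7162
θ = arccos(0.7162) ≈ 44.26°

44.26°


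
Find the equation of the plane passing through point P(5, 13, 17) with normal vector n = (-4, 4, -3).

The plane through P with normal n = (a, b, c) satisfies n·(r - P) = 0,
i.e. ax + by + cz = a·x₀ + b·y₀ + c·z₀.
d = (-4)·5 + 4·13 + (-3)·17
  = -20 + 52 - 51
  = -19
Equation: -4x + 4y - 3z = -19

-4x + 4y - 3z = -19


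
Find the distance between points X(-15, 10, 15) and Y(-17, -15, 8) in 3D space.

d = √[(x₂-x₁)² + (y₂-y₁)² + (z₂-z₁)²]
  = √[(-2)² + (-25)² + (-7)²]
  = √[4 + 625 + 49]
  = √678
  ≈ 26.04

26.04


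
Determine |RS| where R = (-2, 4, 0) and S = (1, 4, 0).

d = √[(x₂-x₁)² + (y₂-y₁)² + (z₂-z₁)²]
  = √[3² + 0² + 0²]
  = √[9 + 0 + 0]
  = √9
  ≈ 3

3


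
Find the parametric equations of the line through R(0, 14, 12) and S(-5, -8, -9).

Direction vector d = S - R = (-5 + 0, -8 - 14, -9 - 12) = (-5, -22, -21)
Parametric form r = R + t·d:
x = 0 - 5t, y = 14 - 22t, z = 12 - 21t

x = 0 - 5t, y = 14 - 22t, z = 12 - 21t


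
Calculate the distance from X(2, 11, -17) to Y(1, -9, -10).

d = √[(x₂-x₁)² + (y₂-y₁)² + (z₂-z₁)²]
  = √[(-1)² + (-20)² + 7²]
  = √[1 + 400 + 49]
  = √450
  ≈ 21.21

21.21


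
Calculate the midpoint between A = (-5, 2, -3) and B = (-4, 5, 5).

M = ((x₁+x₂)/2, (y₁+y₂)/2, (z₁+z₂)/2)
  = ((-5 - 4)/2, (2 + 5)/2, (-3 + 5)/2)
  = (-9/2, 7/2, 2/2)
  = (-4.5, 3.5, 1)

(-4.5, 3.5, 1)


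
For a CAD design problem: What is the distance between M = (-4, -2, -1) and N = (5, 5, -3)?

d = √[(x₂-x₁)² + (y₂-y₁)² + (z₂-z₁)²]
  = √[9² + 7² + (-2)²]
  = √[81 + 49 + 4]
  = √134
  ≈ 11.58

11.58


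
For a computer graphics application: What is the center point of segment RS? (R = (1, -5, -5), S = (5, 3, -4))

M = ((x₁+x₂)/2, (y₁+y₂)/2, (z₁+z₂)/2)
  = ((1 + 5)/2, (-5 + 3)/2, (-5 - 4)/2)
  = (6/2, -2/2, -9/2)
  = (3, -1, -4.5)

(3, -1, -4.5)


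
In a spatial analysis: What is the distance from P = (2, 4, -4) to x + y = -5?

distance = |a·x₀ + b·y₀ + c·z₀ - d| / √(a² + b² + c²)
  = |1·2 + 1·4 + 0·(-4) - (-5)| / √(1² + 1² + 0²)
  = |2 + 4 + 0 + 5| / √(1 + 1 + 0)
  = |11| / √2
  = 11 / 1.414
  ≈ 7.778

7.778


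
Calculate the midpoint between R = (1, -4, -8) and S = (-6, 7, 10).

M = ((x₁+x₂)/2, (y₁+y₂)/2, (z₁+z₂)/2)
  = ((1 - 6)/2, (-4 + 7)/2, (-8 + 10)/2)
  = (-5/2, 3/2, 2/2)
  = (-2.5, 1.5, 1)

(-2.5, 1.5, 1)


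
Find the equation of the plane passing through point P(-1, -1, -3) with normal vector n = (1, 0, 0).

The plane through P with normal n = (a, b, c) satisfies n·(r - P) = 0,
i.e. ax + by + cz = a·x₀ + b·y₀ + c·z₀.
d = 1·(-1) + 0·(-1) + 0·(-3)
  = -1 + 0 + 0
  = -1
Equation: x = -1

x = -1


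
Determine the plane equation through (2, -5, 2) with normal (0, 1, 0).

The plane through P with normal n = (a, b, c) satisfies n·(r - P) = 0,
i.e. ax + by + cz = a·x₀ + b·y₀ + c·z₀.
d = 0·2 + 1·(-5) + 0·2
  = 0 - 5 + 0
  = -5
Equation: y = -5

y = -5


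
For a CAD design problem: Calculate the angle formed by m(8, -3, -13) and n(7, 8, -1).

m·n = 8·7 + (-3)·8 + (-13)·(-1) = 56 - 24 + 13 = 45
|m| = √(8² + (-3)² + (-13)²) = √242 ≈ 15.56
|n| = √(7² + 8² + (-1)²) = √114 ≈ 10.68
cos θ = (m·n)/(|m||n|) = 45/(15.56·10.68) ≈ 0.2709
θ = arccos(0.2709) ≈ 74.28°

74.28°


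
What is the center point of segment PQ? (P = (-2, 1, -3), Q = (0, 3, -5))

M = ((x₁+x₂)/2, (y₁+y₂)/2, (z₁+z₂)/2)
  = ((-2 + 0)/2, (1 + 3)/2, (-3 - 5)/2)
  = (-2/2, 4/2, -8/2)
  = (-1, 2, -4)

(-1, 2, -4)


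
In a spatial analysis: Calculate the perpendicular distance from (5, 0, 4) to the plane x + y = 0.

distance = |a·x₀ + b·y₀ + c·z₀ - d| / √(a² + b² + c²)
  = |1·5 + 1·0 + 0·4 - 0| / √(1² + 1² + 0²)
  = |5 + 0 + 0 + 0| / √(1 + 1 + 0)
  = |5| / √2
  = 5 / 1.414
  ≈ 3.536

3.536


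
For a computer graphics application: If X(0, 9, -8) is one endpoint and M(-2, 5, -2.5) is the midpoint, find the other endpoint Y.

Y = 2M - X
  = (2·(-2) - 0, 2·5 - 9, 2·(-2.5) - (-8))
  = (-4 + 0, 10 - 9, -5 + 8)
  = (-4, 1, 3)

(-4, 1, 3)


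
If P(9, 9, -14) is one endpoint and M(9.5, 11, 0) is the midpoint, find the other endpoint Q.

Q = 2M - P
  = (2·9.5 - 9, 2·11 - 9, 2·0 - (-14))
  = (19 - 9, 22 - 9, 0 + 14)
  = (10, 13, 14)

(10, 13, 14)


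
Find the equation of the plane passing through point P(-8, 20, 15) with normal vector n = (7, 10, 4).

The plane through P with normal n = (a, b, c) satisfies n·(r - P) = 0,
i.e. ax + by + cz = a·x₀ + b·y₀ + c·z₀.
d = 7·(-8) + 10·20 + 4·15
  = -56 + 200 + 60
  = 204
Equation: 7x + 10y + 4z = 204

7x + 10y + 4z = 204


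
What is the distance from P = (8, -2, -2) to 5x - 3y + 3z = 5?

distance = |a·x₀ + b·y₀ + c·z₀ - d| / √(a² + b² + c²)
  = |5·8 + (-3)·(-2) + 3·(-2) - 5| / √(5² + (-3)² + 3²)
  = |40 + 6 - 6 - 5| / √(25 + 9 + 9)
  = |35| / √43
  = 35 / 6.557
  ≈ 5.337

5.337


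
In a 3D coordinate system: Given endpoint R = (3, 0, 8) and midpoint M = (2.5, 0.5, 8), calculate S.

S = 2M - R
  = (2·2.5 - 3, 2·0.5 - 0, 2·8 - 8)
  = (5 - 3, 1 + 0, 16 - 8)
  = (2, 1, 8)

(2, 1, 8)


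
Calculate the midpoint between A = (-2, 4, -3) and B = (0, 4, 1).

M = ((x₁+x₂)/2, (y₁+y₂)/2, (z₁+z₂)/2)
  = ((-2 + 0)/2, (4 + 4)/2, (-3 + 1)/2)
  = (-2/2, 8/2, -2/2)
  = (-1, 4, -1)

(-1, 4, -1)


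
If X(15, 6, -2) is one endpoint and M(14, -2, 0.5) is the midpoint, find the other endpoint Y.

Y = 2M - X
  = (2·14 - 15, 2·(-2) - 6, 2·0.5 - (-2))
  = (28 - 15, -4 - 6, 1 + 2)
  = (13, -10, 3)

(13, -10, 3)


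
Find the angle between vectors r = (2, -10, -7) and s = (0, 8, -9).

r·s = 2·0 + (-10)·8 + (-7)·(-9) = 0 - 80 + 63 = -17
|r| = √(2² + (-10)² + (-7)²) = √153 ≈ 12.37
|s| = √(0² + 8² + (-9)²) = √145 ≈ 12.04
cos θ = (r·s)/(|r||s|) = -17/(12.37·12.04) ≈ -0.1141
θ = arccos(-0.1141) ≈ 96.55°

96.55°


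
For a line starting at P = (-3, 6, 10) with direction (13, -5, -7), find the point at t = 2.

P(t) = P + t·d
  = (-3 + 13·2, 6 + (-5)·2, 10 + (-7)·2)
  = (-3 + 26, 6 - 10, 10 - 14)
  = (23, -4, -4)

(23, -4, -4)


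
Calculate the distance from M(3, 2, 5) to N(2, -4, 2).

d = √[(x₂-x₁)² + (y₂-y₁)² + (z₂-z₁)²]
  = √[(-1)² + (-6)² + (-3)²]
  = √[1 + 36 + 9]
  = √46
  ≈ 6.782

6.782


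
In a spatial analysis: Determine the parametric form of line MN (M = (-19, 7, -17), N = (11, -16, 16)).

Direction vector d = N - M = (11 + 19, -16 - 7, 16 + 17) = (30, -23, 33)
Parametric form r = M + t·d:
x = -19 + 30t, y = 7 - 23t, z = -17 + 33t

x = -19 + 30t, y = 7 - 23t, z = -17 + 33t


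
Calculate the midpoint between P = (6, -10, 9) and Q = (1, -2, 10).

M = ((x₁+x₂)/2, (y₁+y₂)/2, (z₁+z₂)/2)
  = ((6 + 1)/2, (-10 - 2)/2, (9 + 10)/2)
  = (7/2, -12/2, 19/2)
  = (3.5, -6, 9.5)

(3.5, -6, 9.5)


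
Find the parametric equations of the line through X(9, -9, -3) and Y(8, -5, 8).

Direction vector d = Y - X = (8 - 9, -5 + 9, 8 + 3) = (-1, 4, 11)
Parametric form r = X + t·d:
x = 9 - t, y = -9 + 4t, z = -3 + 11t

x = 9 - t, y = -9 + 4t, z = -3 + 11t


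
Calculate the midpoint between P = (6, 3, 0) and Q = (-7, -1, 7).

M = ((x₁+x₂)/2, (y₁+y₂)/2, (z₁+z₂)/2)
  = ((6 - 7)/2, (3 - 1)/2, (0 + 7)/2)
  = (-1/2, 2/2, 7/2)
  = (-0.5, 1, 3.5)

(-0.5, 1, 3.5)


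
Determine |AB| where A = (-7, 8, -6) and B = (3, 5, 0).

d = √[(x₂-x₁)² + (y₂-y₁)² + (z₂-z₁)²]
  = √[10² + (-3)² + 6²]
  = √[100 + 9 + 36]
  = √145
  ≈ 12.04

12.04


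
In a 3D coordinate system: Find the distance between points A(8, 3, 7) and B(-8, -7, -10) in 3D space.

d = √[(x₂-x₁)² + (y₂-y₁)² + (z₂-z₁)²]
  = √[(-16)² + (-10)² + (-17)²]
  = √[256 + 100 + 289]
  = √645
  ≈ 25.4

25.4


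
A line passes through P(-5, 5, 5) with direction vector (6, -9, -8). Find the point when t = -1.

P(t) = P + t·d
  = (-5 + 6·(-1), 5 + (-9)·(-1), 5 + (-8)·(-1))
  = (-5 - 6, 5 + 9, 5 + 8)
  = (-11, 14, 13)

(-11, 14, 13)


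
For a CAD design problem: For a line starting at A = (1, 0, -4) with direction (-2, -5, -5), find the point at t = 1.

P(t) = A + t·d
  = (1 + (-2)·1, 0 + (-5)·1, -4 + (-5)·1)
  = (1 - 2, 0 - 5, -4 - 5)
  = (-1, -5, -9)

(-1, -5, -9)


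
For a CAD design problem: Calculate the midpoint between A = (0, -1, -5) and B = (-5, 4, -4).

M = ((x₁+x₂)/2, (y₁+y₂)/2, (z₁+z₂)/2)
  = ((0 - 5)/2, (-1 + 4)/2, (-5 - 4)/2)
  = (-5/2, 3/2, -9/2)
  = (-2.5, 1.5, -4.5)

(-2.5, 1.5, -4.5)


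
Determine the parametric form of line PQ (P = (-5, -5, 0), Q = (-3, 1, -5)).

Direction vector d = Q - P = (-3 + 5, 1 + 5, -5 + 0) = (2, 6, -5)
Parametric form r = P + t·d:
x = -5 + 2t, y = -5 + 6t, z = 0 - 5t

x = -5 + 2t, y = -5 + 6t, z = 0 - 5t


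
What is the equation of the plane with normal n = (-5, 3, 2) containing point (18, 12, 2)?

The plane through P with normal n = (a, b, c) satisfies n·(r - P) = 0,
i.e. ax + by + cz = a·x₀ + b·y₀ + c·z₀.
d = (-5)·18 + 3·12 + 2·2
  = -90 + 36 + 4
  = -50
Equation: -5x + 3y + 2z = -50

-5x + 3y + 2z = -50


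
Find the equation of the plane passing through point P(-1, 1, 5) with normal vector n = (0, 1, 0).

The plane through P with normal n = (a, b, c) satisfies n·(r - P) = 0,
i.e. ax + by + cz = a·x₀ + b·y₀ + c·z₀.
d = 0·(-1) + 1·1 + 0·5
  = 0 + 1 + 0
  = 1
Equation: y = 1

y = 1


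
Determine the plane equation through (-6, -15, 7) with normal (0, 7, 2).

The plane through P with normal n = (a, b, c) satisfies n·(r - P) = 0,
i.e. ax + by + cz = a·x₀ + b·y₀ + c·z₀.
d = 0·(-6) + 7·(-15) + 2·7
  = 0 - 105 + 14
  = -91
Equation: 7y + 2z = -91

7y + 2z = -91


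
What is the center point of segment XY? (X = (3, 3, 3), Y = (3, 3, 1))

M = ((x₁+x₂)/2, (y₁+y₂)/2, (z₁+z₂)/2)
  = ((3 + 3)/2, (3 + 3)/2, (3 + 1)/2)
  = (6/2, 6/2, 4/2)
  = (3, 3, 2)

(3, 3, 2)


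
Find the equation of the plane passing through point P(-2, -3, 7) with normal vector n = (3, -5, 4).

The plane through P with normal n = (a, b, c) satisfies n·(r - P) = 0,
i.e. ax + by + cz = a·x₀ + b·y₀ + c·z₀.
d = 3·(-2) + (-5)·(-3) + 4·7
  = -6 + 15 + 28
  = 37
Equation: 3x - 5y + 4z = 37

3x - 5y + 4z = 37


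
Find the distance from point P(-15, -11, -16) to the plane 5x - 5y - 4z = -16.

distance = |a·x₀ + b·y₀ + c·z₀ - d| / √(a² + b² + c²)
  = |5·(-15) + (-5)·(-11) + (-4)·(-16) - (-16)| / √(5² + (-5)² + (-4)²)
  = |-75 + 55 + 64 + 16| / √(25 + 25 + 16)
  = |60| / √66
  = 60 / 8.124
  ≈ 7.385

7.385


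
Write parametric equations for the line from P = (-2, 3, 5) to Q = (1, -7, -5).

Direction vector d = Q - P = (1 + 2, -7 - 3, -5 - 5) = (3, -10, -10)
Parametric form r = P + t·d:
x = -2 + 3t, y = 3 - 10t, z = 5 - 10t

x = -2 + 3t, y = 3 - 10t, z = 5 - 10t


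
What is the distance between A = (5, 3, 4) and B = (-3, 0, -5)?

d = √[(x₂-x₁)² + (y₂-y₁)² + (z₂-z₁)²]
  = √[(-8)² + (-3)² + (-9)²]
  = √[64 + 9 + 81]
  = √154
  ≈ 12.41

12.41


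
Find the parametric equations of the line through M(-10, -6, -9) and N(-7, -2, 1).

Direction vector d = N - M = (-7 + 10, -2 + 6, 1 + 9) = (3, 4, 10)
Parametric form r = M + t·d:
x = -10 + 3t, y = -6 + 4t, z = -9 + 10t

x = -10 + 3t, y = -6 + 4t, z = -9 + 10t


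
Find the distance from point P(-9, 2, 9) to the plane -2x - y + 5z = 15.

distance = |a·x₀ + b·y₀ + c·z₀ - d| / √(a² + b² + c²)
  = |(-2)·(-9) + (-1)·2 + 5·9 - 15| / √((-2)² + (-1)² + 5²)
  = |18 - 2 + 45 - 15| / √(4 + 1 + 25)
  = |46| / √30
  = 46 / 5.477
  ≈ 8.398

8.398


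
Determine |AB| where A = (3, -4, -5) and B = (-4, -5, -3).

d = √[(x₂-x₁)² + (y₂-y₁)² + (z₂-z₁)²]
  = √[(-7)² + (-1)² + 2²]
  = √[49 + 1 + 4]
  = √54
  ≈ 7.348

7.348


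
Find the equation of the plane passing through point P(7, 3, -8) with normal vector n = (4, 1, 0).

The plane through P with normal n = (a, b, c) satisfies n·(r - P) = 0,
i.e. ax + by + cz = a·x₀ + b·y₀ + c·z₀.
d = 4·7 + 1·3 + 0·(-8)
  = 28 + 3 + 0
  = 31
Equation: 4x + y = 31

4x + y = 31


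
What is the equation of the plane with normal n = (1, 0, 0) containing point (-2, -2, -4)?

The plane through P with normal n = (a, b, c) satisfies n·(r - P) = 0,
i.e. ax + by + cz = a·x₀ + b·y₀ + c·z₀.
d = 1·(-2) + 0·(-2) + 0·(-4)
  = -2 + 0 + 0
  = -2
Equation: x = -2

x = -2


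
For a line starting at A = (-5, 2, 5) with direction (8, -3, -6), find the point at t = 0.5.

P(t) = A + t·d
  = (-5 + 8·0.5, 2 + (-3)·0.5, 5 + (-6)·0.5)
  = (-5 + 4, 2 - 1.5, 5 - 3)
  = (-1, 0.5, 2)

(-1, 0.5, 2)


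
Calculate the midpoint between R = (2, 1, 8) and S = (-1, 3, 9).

M = ((x₁+x₂)/2, (y₁+y₂)/2, (z₁+z₂)/2)
  = ((2 - 1)/2, (1 + 3)/2, (8 + 9)/2)
  = (1/2, 4/2, 17/2)
  = (0.5, 2, 8.5)

(0.5, 2, 8.5)


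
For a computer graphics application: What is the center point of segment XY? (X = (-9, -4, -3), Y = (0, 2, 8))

M = ((x₁+x₂)/2, (y₁+y₂)/2, (z₁+z₂)/2)
  = ((-9 + 0)/2, (-4 + 2)/2, (-3 + 8)/2)
  = (-9/2, -2/2, 5/2)
  = (-4.5, -1, 2.5)

(-4.5, -1, 2.5)


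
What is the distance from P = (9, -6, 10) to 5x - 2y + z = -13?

distance = |a·x₀ + b·y₀ + c·z₀ - d| / √(a² + b² + c²)
  = |5·9 + (-2)·(-6) + 1·10 - (-13)| / √(5² + (-2)² + 1²)
  = |45 + 12 + 10 + 13| / √(25 + 4 + 1)
  = |80| / √30
  = 80 / 5.477
  ≈ 14.61

14.61


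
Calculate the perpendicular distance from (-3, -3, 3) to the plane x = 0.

distance = |a·x₀ + b·y₀ + c·z₀ - d| / √(a² + b² + c²)
  = |1·(-3) + 0·(-3) + 0·3 - 0| / √(1² + 0² + 0²)
  = |-3 + 0 + 0 + 0| / √(1 + 0 + 0)
  = |-3| / √1
  = 3 / 1
  ≈ 3

3


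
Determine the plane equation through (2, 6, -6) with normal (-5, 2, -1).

The plane through P with normal n = (a, b, c) satisfies n·(r - P) = 0,
i.e. ax + by + cz = a·x₀ + b·y₀ + c·z₀.
d = (-5)·2 + 2·6 + (-1)·(-6)
  = -10 + 12 + 6
  = 8
Equation: -5x + 2y - z = 8

-5x + 2y - z = 8


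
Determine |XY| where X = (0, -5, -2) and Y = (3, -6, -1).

d = √[(x₂-x₁)² + (y₂-y₁)² + (z₂-z₁)²]
  = √[3² + (-1)² + 1²]
  = √[9 + 1 + 1]
  = √11
  ≈ 3.317

3.317


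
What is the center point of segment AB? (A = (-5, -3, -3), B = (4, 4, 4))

M = ((x₁+x₂)/2, (y₁+y₂)/2, (z₁+z₂)/2)
  = ((-5 + 4)/2, (-3 + 4)/2, (-3 + 4)/2)
  = (-1/2, 1/2, 1/2)
  = (-0.5, 0.5, 0.5)

(-0.5, 0.5, 0.5)


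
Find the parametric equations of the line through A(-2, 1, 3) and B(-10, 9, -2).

Direction vector d = B - A = (-10 + 2, 9 - 1, -2 - 3) = (-8, 8, -5)
Parametric form r = A + t·d:
x = -2 - 8t, y = 1 + 8t, z = 3 - 5t

x = -2 - 8t, y = 1 + 8t, z = 3 - 5t


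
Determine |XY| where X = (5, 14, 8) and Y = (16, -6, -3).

d = √[(x₂-x₁)² + (y₂-y₁)² + (z₂-z₁)²]
  = √[11² + (-20)² + (-11)²]
  = √[121 + 400 + 121]
  = √642
  ≈ 25.34

25.34


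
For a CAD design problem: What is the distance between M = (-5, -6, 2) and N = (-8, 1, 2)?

d = √[(x₂-x₁)² + (y₂-y₁)² + (z₂-z₁)²]
  = √[(-3)² + 7² + 0²]
  = √[9 + 49 + 0]
  = √58
  ≈ 7.616

7.616


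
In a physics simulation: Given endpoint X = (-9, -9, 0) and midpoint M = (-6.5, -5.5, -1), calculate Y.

Y = 2M - X
  = (2·(-6.5) - (-9), 2·(-5.5) - (-9), 2·(-1) - 0)
  = (-13 + 9, -11 + 9, -2 + 0)
  = (-4, -2, -2)

(-4, -2, -2)


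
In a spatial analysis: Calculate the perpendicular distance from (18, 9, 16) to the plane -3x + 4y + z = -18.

distance = |a·x₀ + b·y₀ + c·z₀ - d| / √(a² + b² + c²)
  = |(-3)·18 + 4·9 + 1·16 - (-18)| / √((-3)² + 4² + 1²)
  = |-54 + 36 + 16 + 18| / √(9 + 16 + 1)
  = |16| / √26
  = 16 / 5.099
  ≈ 3.138

3.138


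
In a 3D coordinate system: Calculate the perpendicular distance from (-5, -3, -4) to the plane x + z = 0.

distance = |a·x₀ + b·y₀ + c·z₀ - d| / √(a² + b² + c²)
  = |1·(-5) + 0·(-3) + 1·(-4) - 0| / √(1² + 0² + 1²)
  = |-5 + 0 - 4 + 0| / √(1 + 0 + 1)
  = |-9| / √2
  = 9 / 1.414
  ≈ 6.364

6.364


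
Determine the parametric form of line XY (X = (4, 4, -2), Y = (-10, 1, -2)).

Direction vector d = Y - X = (-10 - 4, 1 - 4, -2 + 2) = (-14, -3, 0)
Parametric form r = X + t·d:
x = 4 - 14t, y = 4 - 3t, z = -2

x = 4 - 14t, y = 4 - 3t, z = -2


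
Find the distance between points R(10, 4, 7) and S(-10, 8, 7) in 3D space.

d = √[(x₂-x₁)² + (y₂-y₁)² + (z₂-z₁)²]
  = √[(-20)² + 4² + 0²]
  = √[400 + 16 + 0]
  = √416
  ≈ 20.4

20.4


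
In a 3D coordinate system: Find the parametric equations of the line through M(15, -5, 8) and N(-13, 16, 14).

Direction vector d = N - M = (-13 - 15, 16 + 5, 14 - 8) = (-28, 21, 6)
Parametric form r = M + t·d:
x = 15 - 28t, y = -5 + 21t, z = 8 + 6t

x = 15 - 28t, y = -5 + 21t, z = 8 + 6t


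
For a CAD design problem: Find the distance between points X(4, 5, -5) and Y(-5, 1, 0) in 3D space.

d = √[(x₂-x₁)² + (y₂-y₁)² + (z₂-z₁)²]
  = √[(-9)² + (-4)² + 5²]
  = √[81 + 16 + 25]
  = √122
  ≈ 11.05

11.05


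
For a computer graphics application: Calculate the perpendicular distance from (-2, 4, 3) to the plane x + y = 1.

distance = |a·x₀ + b·y₀ + c·z₀ - d| / √(a² + b² + c²)
  = |1·(-2) + 1·4 + 0·3 - 1| / √(1² + 1² + 0²)
  = |-2 + 4 + 0 - 1| / √(1 + 1 + 0)
  = |1| / √2
  = 1 / 1.414
  ≈ 0.7071

0.7071


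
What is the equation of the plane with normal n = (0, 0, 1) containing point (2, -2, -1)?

The plane through P with normal n = (a, b, c) satisfies n·(r - P) = 0,
i.e. ax + by + cz = a·x₀ + b·y₀ + c·z₀.
d = 0·2 + 0·(-2) + 1·(-1)
  = 0 + 0 - 1
  = -1
Equation: z = -1

z = -1


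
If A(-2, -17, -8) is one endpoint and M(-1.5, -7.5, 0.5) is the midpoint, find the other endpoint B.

B = 2M - A
  = (2·(-1.5) - (-2), 2·(-7.5) - (-17), 2·0.5 - (-8))
  = (-3 + 2, -15 + 17, 1 + 8)
  = (-1, 2, 9)

(-1, 2, 9)


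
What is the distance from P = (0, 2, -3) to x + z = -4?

distance = |a·x₀ + b·y₀ + c·z₀ - d| / √(a² + b² + c²)
  = |1·0 + 0·2 + 1·(-3) - (-4)| / √(1² + 0² + 1²)
  = |0 + 0 - 3 + 4| / √(1 + 0 + 1)
  = |1| / √2
  = 1 / 1.414
  ≈ 0.7071

0.7071


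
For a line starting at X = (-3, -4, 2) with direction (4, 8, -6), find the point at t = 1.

P(t) = X + t·d
  = (-3 + 4·1, -4 + 8·1, 2 + (-6)·1)
  = (-3 + 4, -4 + 8, 2 - 6)
  = (1, 4, -4)

(1, 4, -4)


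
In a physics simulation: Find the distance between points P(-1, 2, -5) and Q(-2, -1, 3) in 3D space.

d = √[(x₂-x₁)² + (y₂-y₁)² + (z₂-z₁)²]
  = √[(-1)² + (-3)² + 8²]
  = √[1 + 9 + 64]
  = √74
  ≈ 8.602

8.602


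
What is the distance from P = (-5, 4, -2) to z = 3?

distance = |a·x₀ + b·y₀ + c·z₀ - d| / √(a² + b² + c²)
  = |0·(-5) + 0·4 + 1·(-2) - 3| / √(0² + 0² + 1²)
  = |0 + 0 - 2 - 3| / √(0 + 0 + 1)
  = |-5| / √1
  = 5 / 1
  ≈ 5

5


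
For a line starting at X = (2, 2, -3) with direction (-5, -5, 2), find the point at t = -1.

P(t) = X + t·d
  = (2 + (-5)·(-1), 2 + (-5)·(-1), -3 + 2·(-1))
  = (2 + 5, 2 + 5, -3 - 2)
  = (7, 7, -5)

(7, 7, -5)


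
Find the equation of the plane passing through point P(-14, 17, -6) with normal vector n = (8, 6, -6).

The plane through P with normal n = (a, b, c) satisfies n·(r - P) = 0,
i.e. ax + by + cz = a·x₀ + b·y₀ + c·z₀.
d = 8·(-14) + 6·17 + (-6)·(-6)
  = -112 + 102 + 36
  = 26
Equation: 8x + 6y - 6z = 26

8x + 6y - 6z = 26


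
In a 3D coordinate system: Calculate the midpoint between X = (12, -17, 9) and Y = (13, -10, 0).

M = ((x₁+x₂)/2, (y₁+y₂)/2, (z₁+z₂)/2)
  = ((12 + 13)/2, (-17 - 10)/2, (9 + 0)/2)
  = (25/2, -27/2, 9/2)
  = (12.5, -13.5, 4.5)

(12.5, -13.5, 4.5)


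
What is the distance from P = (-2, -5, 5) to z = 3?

distance = |a·x₀ + b·y₀ + c·z₀ - d| / √(a² + b² + c²)
  = |0·(-2) + 0·(-5) + 1·5 - 3| / √(0² + 0² + 1²)
  = |0 + 0 + 5 - 3| / √(0 + 0 + 1)
  = |2| / √1
  = 2 / 1
  ≈ 2

2


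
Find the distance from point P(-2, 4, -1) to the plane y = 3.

distance = |a·x₀ + b·y₀ + c·z₀ - d| / √(a² + b² + c²)
  = |0·(-2) + 1·4 + 0·(-1) - 3| / √(0² + 1² + 0²)
  = |0 + 4 + 0 - 3| / √(0 + 1 + 0)
  = |1| / √1
  = 1 / 1
  ≈ 1

1


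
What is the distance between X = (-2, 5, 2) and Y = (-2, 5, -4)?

d = √[(x₂-x₁)² + (y₂-y₁)² + (z₂-z₁)²]
  = √[0² + 0² + (-6)²]
  = √[0 + 0 + 36]
  = √36
  ≈ 6

6


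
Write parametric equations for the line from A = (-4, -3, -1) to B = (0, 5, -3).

Direction vector d = B - A = (0 + 4, 5 + 3, -3 + 1) = (4, 8, -2)
Parametric form r = A + t·d:
x = -4 + 4t, y = -3 + 8t, z = -1 - 2t

x = -4 + 4t, y = -3 + 8t, z = -1 - 2t


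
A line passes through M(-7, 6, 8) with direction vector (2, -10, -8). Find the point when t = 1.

P(t) = M + t·d
  = (-7 + 2·1, 6 + (-10)·1, 8 + (-8)·1)
  = (-7 + 2, 6 - 10, 8 - 8)
  = (-5, -4, 0)

(-5, -4, 0)


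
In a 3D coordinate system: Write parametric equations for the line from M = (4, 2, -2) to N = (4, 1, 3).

Direction vector d = N - M = (4 - 4, 1 - 2, 3 + 2) = (0, -1, 5)
Parametric form r = M + t·d:
x = 4, y = 2 - t, z = -2 + 5t

x = 4, y = 2 - t, z = -2 + 5t


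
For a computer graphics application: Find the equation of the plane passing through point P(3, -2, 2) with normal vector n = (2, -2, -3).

The plane through P with normal n = (a, b, c) satisfies n·(r - P) = 0,
i.e. ax + by + cz = a·x₀ + b·y₀ + c·z₀.
d = 2·3 + (-2)·(-2) + (-3)·2
  = 6 + 4 - 6
  = 4
Equation: 2x - 2y - 3z = 4

2x - 2y - 3z = 4


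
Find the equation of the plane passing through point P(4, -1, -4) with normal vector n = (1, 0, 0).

The plane through P with normal n = (a, b, c) satisfies n·(r - P) = 0,
i.e. ax + by + cz = a·x₀ + b·y₀ + c·z₀.
d = 1·4 + 0·(-1) + 0·(-4)
  = 4 + 0 + 0
  = 4
Equation: x = 4

x = 4


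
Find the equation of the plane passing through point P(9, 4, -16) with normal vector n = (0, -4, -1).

The plane through P with normal n = (a, b, c) satisfies n·(r - P) = 0,
i.e. ax + by + cz = a·x₀ + b·y₀ + c·z₀.
d = 0·9 + (-4)·4 + (-1)·(-16)
  = 0 - 16 + 16
  = 0
Equation: -4y - z = 0

-4y - z = 0


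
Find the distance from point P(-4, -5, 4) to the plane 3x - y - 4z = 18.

distance = |a·x₀ + b·y₀ + c·z₀ - d| / √(a² + b² + c²)
  = |3·(-4) + (-1)·(-5) + (-4)·4 - 18| / √(3² + (-1)² + (-4)²)
  = |-12 + 5 - 16 - 18| / √(9 + 1 + 16)
  = |-41| / √26
  = 41 / 5.099
  ≈ 8.041

8.041


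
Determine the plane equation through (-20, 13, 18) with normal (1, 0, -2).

The plane through P with normal n = (a, b, c) satisfies n·(r - P) = 0,
i.e. ax + by + cz = a·x₀ + b·y₀ + c·z₀.
d = 1·(-20) + 0·13 + (-2)·18
  = -20 + 0 - 36
  = -56
Equation: x - 2z = -56

x - 2z = -56


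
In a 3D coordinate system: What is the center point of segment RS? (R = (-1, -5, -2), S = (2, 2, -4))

M = ((x₁+x₂)/2, (y₁+y₂)/2, (z₁+z₂)/2)
  = ((-1 + 2)/2, (-5 + 2)/2, (-2 - 4)/2)
  = (1/2, -3/2, -6/2)
  = (0.5, -1.5, -3)

(0.5, -1.5, -3)


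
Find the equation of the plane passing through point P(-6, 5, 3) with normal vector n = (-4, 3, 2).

The plane through P with normal n = (a, b, c) satisfies n·(r - P) = 0,
i.e. ax + by + cz = a·x₀ + b·y₀ + c·z₀.
d = (-4)·(-6) + 3·5 + 2·3
  = 24 + 15 + 6
  = 45
Equation: -4x + 3y + 2z = 45

-4x + 3y + 2z = 45


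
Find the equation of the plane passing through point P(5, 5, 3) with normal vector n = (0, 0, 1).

The plane through P with normal n = (a, b, c) satisfies n·(r - P) = 0,
i.e. ax + by + cz = a·x₀ + b·y₀ + c·z₀.
d = 0·5 + 0·5 + 1·3
  = 0 + 0 + 3
  = 3
Equation: z = 3

z = 3


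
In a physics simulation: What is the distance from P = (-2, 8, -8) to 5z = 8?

distance = |a·x₀ + b·y₀ + c·z₀ - d| / √(a² + b² + c²)
  = |0·(-2) + 0·8 + 5·(-8) - 8| / √(0² + 0² + 5²)
  = |0 + 0 - 40 - 8| / √(0 + 0 + 25)
  = |-48| / √25
  = 48 / 5
  ≈ 9.6

9.6


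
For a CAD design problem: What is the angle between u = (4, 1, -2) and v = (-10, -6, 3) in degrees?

u·v = 4·(-10) + 1·(-6) + (-2)·3 = -40 - 6 - 6 = -52
|u| = √(4² + 1² + (-2)²) = √21 ≈ 4.583
|v| = √((-10)² + (-6)² + 3²) = √145 ≈ 12.04
cos θ = (u·v)/(|u||v|) = -52/(4.583·12.04) ≈ -0.9423
θ = arccos(-0.9423) ≈ 160.4°

160.4°


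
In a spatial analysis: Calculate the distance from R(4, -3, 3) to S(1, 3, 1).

d = √[(x₂-x₁)² + (y₂-y₁)² + (z₂-z₁)²]
  = √[(-3)² + 6² + (-2)²]
  = √[9 + 36 + 4]
  = √49
  ≈ 7

7
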